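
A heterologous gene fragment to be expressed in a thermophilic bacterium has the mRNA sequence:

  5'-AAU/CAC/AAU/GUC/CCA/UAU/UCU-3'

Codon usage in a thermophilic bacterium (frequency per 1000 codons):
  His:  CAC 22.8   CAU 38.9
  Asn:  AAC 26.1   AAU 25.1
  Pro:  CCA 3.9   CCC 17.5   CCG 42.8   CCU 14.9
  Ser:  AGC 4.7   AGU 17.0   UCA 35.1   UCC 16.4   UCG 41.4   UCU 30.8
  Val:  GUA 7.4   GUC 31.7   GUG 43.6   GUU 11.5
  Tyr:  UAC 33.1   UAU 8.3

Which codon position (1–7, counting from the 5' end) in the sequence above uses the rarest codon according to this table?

5

Codon 1 AAU (Asn): 25.1 per 1000.
Codon 2 CAC (His): 22.8 per 1000.
Codon 3 AAU (Asn): 25.1 per 1000.
Codon 4 GUC (Val): 31.7 per 1000.
Codon 5 CCA (Pro): 3.9 per 1000.
Codon 6 UAU (Tyr): 8.3 per 1000.
Codon 7 UCU (Ser): 30.8 per 1000.
Lowest frequency is 3.9 at codon 5.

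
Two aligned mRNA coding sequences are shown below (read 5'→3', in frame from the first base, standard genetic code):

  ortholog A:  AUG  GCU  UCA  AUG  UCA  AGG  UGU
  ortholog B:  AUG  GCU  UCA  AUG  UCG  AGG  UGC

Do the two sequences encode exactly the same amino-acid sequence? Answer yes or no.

Codon 1: AUG Met / AUG Met — identical.
Codon 2: GCU Ala / GCU Ala — identical.
Codon 3: UCA Ser / UCA Ser — identical.
Codon 4: AUG Met / AUG Met — identical.
Codon 5: UCA Ser / UCG Ser — synonymous.
Codon 6: AGG Arg / AGG Arg — identical.
Codon 7: UGU Cys / UGC Cys — synonymous.
Nonsynonymous differences: 0 → same protein.

yes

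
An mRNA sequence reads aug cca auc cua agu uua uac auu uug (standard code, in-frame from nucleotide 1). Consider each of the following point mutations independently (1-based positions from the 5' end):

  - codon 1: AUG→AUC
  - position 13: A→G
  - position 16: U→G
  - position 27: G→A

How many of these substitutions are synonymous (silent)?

Codon 1: AUG (Met) → AUC (Ile) — missense.
Codon 5: AGU (Ser) → GGU (Gly) — missense.
Codon 6: UUA (Leu) → GUA (Val) — missense.
Codon 9: UUG (Leu) → UUA (Leu) — synonymous.
Synonymous: 1 of 4.

1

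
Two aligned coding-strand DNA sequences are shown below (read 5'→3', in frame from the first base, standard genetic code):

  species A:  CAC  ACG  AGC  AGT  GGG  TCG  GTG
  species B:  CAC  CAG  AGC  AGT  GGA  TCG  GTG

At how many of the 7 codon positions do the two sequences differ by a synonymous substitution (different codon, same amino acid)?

Codon 1: CAC His / CAC His — identical.
Codon 2: ACG Thr / CAG Gln — nonsynonymous.
Codon 3: AGC Ser / AGC Ser — identical.
Codon 4: AGT Ser / AGT Ser — identical.
Codon 5: GGG Gly / GGA Gly — synonymous.
Codon 6: TCG Ser / TCG Ser — identical.
Codon 7: GTG Val / GTG Val — identical.
Synonymous differences: 1.

1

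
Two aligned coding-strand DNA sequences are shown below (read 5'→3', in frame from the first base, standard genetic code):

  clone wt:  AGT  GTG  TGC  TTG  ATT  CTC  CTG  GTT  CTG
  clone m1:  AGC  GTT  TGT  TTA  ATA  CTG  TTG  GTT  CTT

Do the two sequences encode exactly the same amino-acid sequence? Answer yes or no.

yes

Codon 1: AGT Ser / AGC Ser — synonymous.
Codon 2: GTG Val / GTT Val — synonymous.
Codon 3: TGC Cys / TGT Cys — synonymous.
Codon 4: TTG Leu / TTA Leu — synonymous.
Codon 5: ATT Ile / ATA Ile — synonymous.
Codon 6: CTC Leu / CTG Leu — synonymous.
Codon 7: CTG Leu / TTG Leu — synonymous.
Codon 8: GTT Val / GTT Val — identical.
Codon 9: CTG Leu / CTT Leu — synonymous.
Nonsynonymous differences: 0 → same protein.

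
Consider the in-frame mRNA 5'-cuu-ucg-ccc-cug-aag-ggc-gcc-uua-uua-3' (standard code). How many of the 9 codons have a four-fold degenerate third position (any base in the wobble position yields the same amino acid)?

Codon 1 CUU (Leu): third position 4-fold.
Codon 2 UCG (Ser): third position 4-fold.
Codon 3 CCC (Pro): third position 4-fold.
Codon 4 CUG (Leu): third position 4-fold.
Codon 5 AAG (Lys): third position 2-fold.
Codon 6 GGC (Gly): third position 4-fold.
Codon 7 GCC (Ala): third position 4-fold.
Codon 8 UUA (Leu): third position 2-fold.
Codon 9 UUA (Leu): third position 2-fold.
Four-fold degenerate third positions: 6.

6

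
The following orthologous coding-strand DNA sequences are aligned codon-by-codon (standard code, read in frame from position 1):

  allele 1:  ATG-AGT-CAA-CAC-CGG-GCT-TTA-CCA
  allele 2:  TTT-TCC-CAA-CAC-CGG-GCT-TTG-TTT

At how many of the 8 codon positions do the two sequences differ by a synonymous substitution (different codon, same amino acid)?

2

Codon 1: ATG Met / TTT Phe — nonsynonymous.
Codon 2: AGT Ser / TCC Ser — synonymous.
Codon 3: CAA Gln / CAA Gln — identical.
Codon 4: CAC His / CAC His — identical.
Codon 5: CGG Arg / CGG Arg — identical.
Codon 6: GCT Ala / GCT Ala — identical.
Codon 7: TTA Leu / TTG Leu — synonymous.
Codon 8: CCA Pro / TTT Phe — nonsynonymous.
Synonymous differences: 2.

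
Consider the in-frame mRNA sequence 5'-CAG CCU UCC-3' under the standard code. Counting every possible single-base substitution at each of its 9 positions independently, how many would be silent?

7

Codon 1 (CAG, Gln): 1 synonymous substitution.
Codon 2 (CCU, Pro): 3 synonymous substitutions.
Codon 3 (UCC, Ser): 3 synonymous substitutions.
Total: 1 + 3 + 3 = 7.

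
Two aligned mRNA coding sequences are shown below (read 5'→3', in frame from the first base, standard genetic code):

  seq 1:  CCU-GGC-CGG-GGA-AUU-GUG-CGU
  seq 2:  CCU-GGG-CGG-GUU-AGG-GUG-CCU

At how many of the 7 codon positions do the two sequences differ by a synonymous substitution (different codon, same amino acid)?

1

Codon 1: CCU Pro / CCU Pro — identical.
Codon 2: GGC Gly / GGG Gly — synonymous.
Codon 3: CGG Arg / CGG Arg — identical.
Codon 4: GGA Gly / GUU Val — nonsynonymous.
Codon 5: AUU Ile / AGG Arg — nonsynonymous.
Codon 6: GUG Val / GUG Val — identical.
Codon 7: CGU Arg / CCU Pro — nonsynonymous.
Synonymous differences: 1.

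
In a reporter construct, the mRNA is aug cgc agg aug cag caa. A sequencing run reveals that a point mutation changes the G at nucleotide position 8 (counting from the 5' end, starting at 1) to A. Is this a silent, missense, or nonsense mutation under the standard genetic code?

Position 8 falls in codon 3: AGG → Arg.
After the substitution the codon is AAG → Lys.
Arg ≠ Lys, so this is a missense mutation.

missense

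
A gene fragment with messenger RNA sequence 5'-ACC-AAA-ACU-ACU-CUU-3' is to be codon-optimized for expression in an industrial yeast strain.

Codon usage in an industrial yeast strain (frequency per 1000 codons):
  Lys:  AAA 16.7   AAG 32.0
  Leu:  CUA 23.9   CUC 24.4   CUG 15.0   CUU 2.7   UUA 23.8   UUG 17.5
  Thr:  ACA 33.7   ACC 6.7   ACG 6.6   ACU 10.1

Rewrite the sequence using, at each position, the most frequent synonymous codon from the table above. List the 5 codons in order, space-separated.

ACA AAG ACA ACA CUC

Codon 1 (Thr): best is ACA at 33.7.
Codon 2 (Lys): best is AAG at 32.0.
Codon 3 (Thr): best is ACA at 33.7.
Codon 4 (Thr): best is ACA at 33.7.
Codon 5 (Leu): best is CUC at 24.4.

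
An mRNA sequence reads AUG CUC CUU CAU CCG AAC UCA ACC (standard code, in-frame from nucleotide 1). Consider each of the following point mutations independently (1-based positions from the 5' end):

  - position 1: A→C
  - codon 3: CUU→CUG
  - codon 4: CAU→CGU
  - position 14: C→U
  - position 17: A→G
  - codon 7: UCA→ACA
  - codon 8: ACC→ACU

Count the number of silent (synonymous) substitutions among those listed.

2

Codon 1: AUG (Met) → CUG (Leu) — missense.
Codon 3: CUU (Leu) → CUG (Leu) — synonymous.
Codon 4: CAU (His) → CGU (Arg) — missense.
Codon 5: CCG (Pro) → CUG (Leu) — missense.
Codon 6: AAC (Asn) → AGC (Ser) — missense.
Codon 7: UCA (Ser) → ACA (Thr) — missense.
Codon 8: ACC (Thr) → ACU (Thr) — synonymous.
Synonymous: 2 of 7.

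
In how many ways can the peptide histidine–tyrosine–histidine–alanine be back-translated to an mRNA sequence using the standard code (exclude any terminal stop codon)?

32

His: 2 codons.
Tyr: 2 codons.
His: 2 codons.
Ala: 4 codons.
2 × 2 × 2 × 4 = 32.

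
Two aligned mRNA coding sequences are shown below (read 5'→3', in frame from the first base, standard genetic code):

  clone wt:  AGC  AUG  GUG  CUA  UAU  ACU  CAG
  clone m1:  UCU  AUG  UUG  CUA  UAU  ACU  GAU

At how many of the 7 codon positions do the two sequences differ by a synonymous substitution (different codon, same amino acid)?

Codon 1: AGC Ser / UCU Ser — synonymous.
Codon 2: AUG Met / AUG Met — identical.
Codon 3: GUG Val / UUG Leu — nonsynonymous.
Codon 4: CUA Leu / CUA Leu — identical.
Codon 5: UAU Tyr / UAU Tyr — identical.
Codon 6: ACU Thr / ACU Thr — identical.
Codon 7: CAG Gln / GAU Asp — nonsynonymous.
Synonymous differences: 1.

1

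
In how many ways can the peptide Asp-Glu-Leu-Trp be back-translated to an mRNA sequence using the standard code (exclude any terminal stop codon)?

Asp: 2 codons.
Glu: 2 codons.
Leu: 6 codons.
Trp: 1 codon.
2 × 2 × 6 × 1 = 24.

24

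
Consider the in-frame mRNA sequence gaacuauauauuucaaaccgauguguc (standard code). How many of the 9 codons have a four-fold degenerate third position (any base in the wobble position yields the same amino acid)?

Codon 1 GAA (Glu): third position 2-fold.
Codon 2 CUA (Leu): third position 4-fold.
Codon 3 UAU (Tyr): third position 2-fold.
Codon 4 AUU (Ile): third position 3-fold.
Codon 5 UCA (Ser): third position 4-fold.
Codon 6 AAC (Asn): third position 2-fold.
Codon 7 CGA (Arg): third position 4-fold.
Codon 8 UGU (Cys): third position 2-fold.
Codon 9 GUC (Val): third position 4-fold.
Four-fold degenerate third positions: 4.

4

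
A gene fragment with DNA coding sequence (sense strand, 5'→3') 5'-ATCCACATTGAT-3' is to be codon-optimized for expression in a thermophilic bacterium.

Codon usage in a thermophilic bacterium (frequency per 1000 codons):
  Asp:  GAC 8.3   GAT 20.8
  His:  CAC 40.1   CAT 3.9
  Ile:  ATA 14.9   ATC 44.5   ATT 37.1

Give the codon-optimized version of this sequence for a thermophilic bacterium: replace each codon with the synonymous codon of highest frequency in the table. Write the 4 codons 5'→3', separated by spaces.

Codon 1 (Ile): best is ATC at 44.5.
Codon 2 (His): best is CAC at 40.1.
Codon 3 (Ile): best is ATC at 44.5.
Codon 4 (Asp): best is GAT at 20.8.

ATC CAC ATC GAT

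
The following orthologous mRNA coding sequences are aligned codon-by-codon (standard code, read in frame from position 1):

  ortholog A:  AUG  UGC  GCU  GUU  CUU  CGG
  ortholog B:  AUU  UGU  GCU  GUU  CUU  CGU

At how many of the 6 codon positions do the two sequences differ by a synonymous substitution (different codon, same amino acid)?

Codon 1: AUG Met / AUU Ile — nonsynonymous.
Codon 2: UGC Cys / UGU Cys — synonymous.
Codon 3: GCU Ala / GCU Ala — identical.
Codon 4: GUU Val / GUU Val — identical.
Codon 5: CUU Leu / CUU Leu — identical.
Codon 6: CGG Arg / CGU Arg — synonymous.
Synonymous differences: 2.

2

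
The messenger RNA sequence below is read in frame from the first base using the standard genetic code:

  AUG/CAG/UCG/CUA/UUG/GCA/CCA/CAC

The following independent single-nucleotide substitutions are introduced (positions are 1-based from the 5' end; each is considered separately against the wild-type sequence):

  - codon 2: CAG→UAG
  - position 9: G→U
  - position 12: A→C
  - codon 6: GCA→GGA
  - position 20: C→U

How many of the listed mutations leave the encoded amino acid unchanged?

Codon 2: CAG (Gln) → UAG (Stop) — nonsense.
Codon 3: UCG (Ser) → UCU (Ser) — synonymous.
Codon 4: CUA (Leu) → CUC (Leu) — synonymous.
Codon 6: GCA (Ala) → GGA (Gly) — missense.
Codon 7: CCA (Pro) → CUA (Leu) — missense.
Synonymous: 2 of 5.

2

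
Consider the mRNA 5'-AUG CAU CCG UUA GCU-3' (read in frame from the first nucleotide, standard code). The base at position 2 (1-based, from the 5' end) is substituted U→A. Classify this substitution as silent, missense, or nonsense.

missense

Position 2 falls in codon 1: AUG → Met.
After the substitution the codon is AAG → Lys.
Met ≠ Lys, so this is a missense mutation.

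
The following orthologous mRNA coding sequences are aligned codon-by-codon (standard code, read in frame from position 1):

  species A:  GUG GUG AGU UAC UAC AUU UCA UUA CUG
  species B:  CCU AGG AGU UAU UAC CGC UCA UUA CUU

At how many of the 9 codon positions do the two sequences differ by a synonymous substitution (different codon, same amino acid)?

2

Codon 1: GUG Val / CCU Pro — nonsynonymous.
Codon 2: GUG Val / AGG Arg — nonsynonymous.
Codon 3: AGU Ser / AGU Ser — identical.
Codon 4: UAC Tyr / UAU Tyr — synonymous.
Codon 5: UAC Tyr / UAC Tyr — identical.
Codon 6: AUU Ile / CGC Arg — nonsynonymous.
Codon 7: UCA Ser / UCA Ser — identical.
Codon 8: UUA Leu / UUA Leu — identical.
Codon 9: CUG Leu / CUU Leu — synonymous.
Synonymous differences: 2.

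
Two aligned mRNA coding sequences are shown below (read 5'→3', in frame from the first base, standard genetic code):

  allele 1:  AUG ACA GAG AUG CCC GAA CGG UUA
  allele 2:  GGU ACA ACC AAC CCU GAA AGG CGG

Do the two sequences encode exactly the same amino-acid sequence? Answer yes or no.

Codon 1: AUG Met / GGU Gly — nonsynonymous.
Codon 2: ACA Thr / ACA Thr — identical.
Codon 3: GAG Glu / ACC Thr — nonsynonymous.
Codon 4: AUG Met / AAC Asn — nonsynonymous.
Codon 5: CCC Pro / CCU Pro — synonymous.
Codon 6: GAA Glu / GAA Glu — identical.
Codon 7: CGG Arg / AGG Arg — synonymous.
Codon 8: UUA Leu / CGG Arg — nonsynonymous.
Nonsynonymous differences: 4 → different protein.

no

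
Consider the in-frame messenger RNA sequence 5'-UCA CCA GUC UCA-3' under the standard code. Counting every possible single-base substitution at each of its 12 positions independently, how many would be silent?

12

Codon 1 (UCA, Ser): 3 synonymous substitutions.
Codon 2 (CCA, Pro): 3 synonymous substitutions.
Codon 3 (GUC, Val): 3 synonymous substitutions.
Codon 4 (UCA, Ser): 3 synonymous substitutions.
Total: 3 + 3 + 3 + 3 = 12.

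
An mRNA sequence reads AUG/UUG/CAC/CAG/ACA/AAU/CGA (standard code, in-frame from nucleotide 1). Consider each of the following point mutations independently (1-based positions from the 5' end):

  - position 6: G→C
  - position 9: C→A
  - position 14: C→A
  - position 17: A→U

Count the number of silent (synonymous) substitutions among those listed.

0

Codon 2: UUG (Leu) → UUC (Phe) — missense.
Codon 3: CAC (His) → CAA (Gln) — missense.
Codon 5: ACA (Thr) → AAA (Lys) — missense.
Codon 6: AAU (Asn) → AUU (Ile) — missense.
Synonymous: 0 of 4.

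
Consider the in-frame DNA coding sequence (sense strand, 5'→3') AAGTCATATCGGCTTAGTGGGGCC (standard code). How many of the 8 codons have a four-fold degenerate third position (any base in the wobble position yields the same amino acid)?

5

Codon 1 AAG (Lys): third position 2-fold.
Codon 2 TCA (Ser): third position 4-fold.
Codon 3 TAT (Tyr): third position 2-fold.
Codon 4 CGG (Arg): third position 4-fold.
Codon 5 CTT (Leu): third position 4-fold.
Codon 6 AGT (Ser): third position 2-fold.
Codon 7 GGG (Gly): third position 4-fold.
Codon 8 GCC (Ala): third position 4-fold.
Four-fold degenerate third positions: 5.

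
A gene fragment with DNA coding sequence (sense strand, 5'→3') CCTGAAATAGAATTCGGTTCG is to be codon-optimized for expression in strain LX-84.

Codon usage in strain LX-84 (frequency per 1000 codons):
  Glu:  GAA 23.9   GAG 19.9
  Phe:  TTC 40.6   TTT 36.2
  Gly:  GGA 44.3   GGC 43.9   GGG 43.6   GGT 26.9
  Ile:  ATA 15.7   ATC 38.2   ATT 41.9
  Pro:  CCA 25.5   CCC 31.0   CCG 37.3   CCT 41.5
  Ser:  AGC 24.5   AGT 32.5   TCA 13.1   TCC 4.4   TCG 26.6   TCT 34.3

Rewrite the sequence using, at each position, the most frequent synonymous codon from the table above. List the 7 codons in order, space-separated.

Codon 1 (Pro): best is CCT at 41.5.
Codon 2 (Glu): best is GAA at 23.9.
Codon 3 (Ile): best is ATT at 41.9.
Codon 4 (Glu): best is GAA at 23.9.
Codon 5 (Phe): best is TTC at 40.6.
Codon 6 (Gly): best is GGA at 44.3.
Codon 7 (Ser): best is TCT at 34.3.

CCT GAA ATT GAA TTC GGA TCT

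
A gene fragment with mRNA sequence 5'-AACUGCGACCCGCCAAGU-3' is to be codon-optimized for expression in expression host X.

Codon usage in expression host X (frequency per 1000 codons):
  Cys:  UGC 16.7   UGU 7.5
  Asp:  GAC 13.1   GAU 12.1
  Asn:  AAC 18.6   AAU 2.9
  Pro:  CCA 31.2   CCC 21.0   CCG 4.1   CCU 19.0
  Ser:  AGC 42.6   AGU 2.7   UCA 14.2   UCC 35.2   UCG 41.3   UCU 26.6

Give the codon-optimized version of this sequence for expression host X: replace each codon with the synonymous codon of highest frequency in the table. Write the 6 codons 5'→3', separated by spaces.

AAC UGC GAC CCA CCA AGC

Codon 1 (Asn): best is AAC at 18.6.
Codon 2 (Cys): best is UGC at 16.7.
Codon 3 (Asp): best is GAC at 13.1.
Codon 4 (Pro): best is CCA at 31.2.
Codon 5 (Pro): best is CCA at 31.2.
Codon 6 (Ser): best is AGC at 42.6.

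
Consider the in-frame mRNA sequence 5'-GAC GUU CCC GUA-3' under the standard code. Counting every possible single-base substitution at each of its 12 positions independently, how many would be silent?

Codon 1 (GAC, Asp): 1 synonymous substitution.
Codon 2 (GUU, Val): 3 synonymous substitutions.
Codon 3 (CCC, Pro): 3 synonymous substitutions.
Codon 4 (GUA, Val): 3 synonymous substitutions.
Total: 1 + 3 + 3 + 3 = 10.

10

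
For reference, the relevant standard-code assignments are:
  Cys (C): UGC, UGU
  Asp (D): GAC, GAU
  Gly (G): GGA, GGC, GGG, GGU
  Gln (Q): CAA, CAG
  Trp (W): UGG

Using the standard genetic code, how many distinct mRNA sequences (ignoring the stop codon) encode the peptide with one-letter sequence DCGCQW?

Asp: 2 codons.
Cys: 2 codons.
Gly: 4 codons.
Cys: 2 codons.
Gln: 2 codons.
Trp: 1 codon.
2 × 2 × 4 × 2 × 2 × 1 = 64.

64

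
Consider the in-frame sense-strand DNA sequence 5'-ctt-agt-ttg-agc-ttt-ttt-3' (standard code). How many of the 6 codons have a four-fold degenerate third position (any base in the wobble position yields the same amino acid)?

1

Codon 1 CTT (Leu): third position 4-fold.
Codon 2 AGT (Ser): third position 2-fold.
Codon 3 TTG (Leu): third position 2-fold.
Codon 4 AGC (Ser): third position 2-fold.
Codon 5 TTT (Phe): third position 2-fold.
Codon 6 TTT (Phe): third position 2-fold.
Four-fold degenerate third positions: 1.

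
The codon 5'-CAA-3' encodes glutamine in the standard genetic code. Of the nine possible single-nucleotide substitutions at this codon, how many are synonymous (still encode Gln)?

Position 1: none → 0 synonymous.
Position 2: none → 0 synonymous.
Position 3: CAG → 1 synonymous.
Total: 0 + 0 + 1 = 1.

1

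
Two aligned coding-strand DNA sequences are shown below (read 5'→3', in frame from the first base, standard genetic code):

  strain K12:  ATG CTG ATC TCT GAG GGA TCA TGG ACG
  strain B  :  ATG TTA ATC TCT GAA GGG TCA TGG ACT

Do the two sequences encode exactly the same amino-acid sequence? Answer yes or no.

yes

Codon 1: ATG Met / ATG Met — identical.
Codon 2: CTG Leu / TTA Leu — synonymous.
Codon 3: ATC Ile / ATC Ile — identical.
Codon 4: TCT Ser / TCT Ser — identical.
Codon 5: GAG Glu / GAA Glu — synonymous.
Codon 6: GGA Gly / GGG Gly — synonymous.
Codon 7: TCA Ser / TCA Ser — identical.
Codon 8: TGG Trp / TGG Trp — identical.
Codon 9: ACG Thr / ACT Thr — synonymous.
Nonsynonymous differences: 0 → same protein.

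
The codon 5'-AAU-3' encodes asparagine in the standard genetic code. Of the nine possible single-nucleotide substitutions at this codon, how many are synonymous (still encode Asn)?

1

Position 1: none → 0 synonymous.
Position 2: none → 0 synonymous.
Position 3: AAC → 1 synonymous.
Total: 0 + 0 + 1 = 1.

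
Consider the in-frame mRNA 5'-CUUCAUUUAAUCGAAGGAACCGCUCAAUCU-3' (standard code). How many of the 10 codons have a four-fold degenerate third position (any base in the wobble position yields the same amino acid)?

5

Codon 1 CUU (Leu): third position 4-fold.
Codon 2 CAU (His): third position 2-fold.
Codon 3 UUA (Leu): third position 2-fold.
Codon 4 AUC (Ile): third position 3-fold.
Codon 5 GAA (Glu): third position 2-fold.
Codon 6 GGA (Gly): third position 4-fold.
Codon 7 ACC (Thr): third position 4-fold.
Codon 8 GCU (Ala): third position 4-fold.
Codon 9 CAA (Gln): third position 2-fold.
Codon 10 UCU (Ser): third position 4-fold.
Four-fold degenerate third positions: 5.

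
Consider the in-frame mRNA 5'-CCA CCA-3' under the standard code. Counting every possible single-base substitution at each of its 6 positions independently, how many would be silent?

Codon 1 (CCA, Pro): 3 synonymous substitutions.
Codon 2 (CCA, Pro): 3 synonymous substitutions.
Total: 3 + 3 = 6.

6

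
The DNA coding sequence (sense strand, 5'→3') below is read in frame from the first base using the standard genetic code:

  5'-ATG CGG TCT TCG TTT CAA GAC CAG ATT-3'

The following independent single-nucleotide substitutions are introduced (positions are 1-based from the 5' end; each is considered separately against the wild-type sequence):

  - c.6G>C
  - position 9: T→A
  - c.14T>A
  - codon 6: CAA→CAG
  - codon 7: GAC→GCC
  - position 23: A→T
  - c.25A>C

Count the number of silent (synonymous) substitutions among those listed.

Codon 2: CGG (Arg) → CGC (Arg) — synonymous.
Codon 3: TCT (Ser) → TCA (Ser) — synonymous.
Codon 5: TTT (Phe) → TAT (Tyr) — missense.
Codon 6: CAA (Gln) → CAG (Gln) — synonymous.
Codon 7: GAC (Asp) → GCC (Ala) — missense.
Codon 8: CAG (Gln) → CTG (Leu) — missense.
Codon 9: ATT (Ile) → CTT (Leu) — missense.
Synonymous: 3 of 7.

3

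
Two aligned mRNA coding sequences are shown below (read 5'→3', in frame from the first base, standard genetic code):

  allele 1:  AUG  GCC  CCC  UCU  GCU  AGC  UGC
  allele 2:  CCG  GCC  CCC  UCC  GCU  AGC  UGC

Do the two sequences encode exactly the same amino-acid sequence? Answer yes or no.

Codon 1: AUG Met / CCG Pro — nonsynonymous.
Codon 2: GCC Ala / GCC Ala — identical.
Codon 3: CCC Pro / CCC Pro — identical.
Codon 4: UCU Ser / UCC Ser — synonymous.
Codon 5: GCU Ala / GCU Ala — identical.
Codon 6: AGC Ser / AGC Ser — identical.
Codon 7: UGC Cys / UGC Cys — identical.
Nonsynonymous differences: 1 → different protein.

no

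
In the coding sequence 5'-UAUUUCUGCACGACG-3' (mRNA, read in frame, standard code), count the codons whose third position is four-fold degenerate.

2

Codon 1 UAU (Tyr): third position 2-fold.
Codon 2 UUC (Phe): third position 2-fold.
Codon 3 UGC (Cys): third position 2-fold.
Codon 4 ACG (Thr): third position 4-fold.
Codon 5 ACG (Thr): third position 4-fold.
Four-fold degenerate third positions: 2.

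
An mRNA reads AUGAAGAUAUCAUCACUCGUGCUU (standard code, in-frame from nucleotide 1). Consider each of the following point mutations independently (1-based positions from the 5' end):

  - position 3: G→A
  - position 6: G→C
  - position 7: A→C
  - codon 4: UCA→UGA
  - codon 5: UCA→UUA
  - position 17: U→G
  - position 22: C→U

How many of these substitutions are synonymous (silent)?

Codon 1: AUG (Met) → AUA (Ile) — missense.
Codon 2: AAG (Lys) → AAC (Asn) — missense.
Codon 3: AUA (Ile) → CUA (Leu) — missense.
Codon 4: UCA (Ser) → UGA (Stop) — nonsense.
Codon 5: UCA (Ser) → UUA (Leu) — missense.
Codon 6: CUC (Leu) → CGC (Arg) — missense.
Codon 8: CUU (Leu) → UUU (Phe) — missense.
Synonymous: 0 of 7.

0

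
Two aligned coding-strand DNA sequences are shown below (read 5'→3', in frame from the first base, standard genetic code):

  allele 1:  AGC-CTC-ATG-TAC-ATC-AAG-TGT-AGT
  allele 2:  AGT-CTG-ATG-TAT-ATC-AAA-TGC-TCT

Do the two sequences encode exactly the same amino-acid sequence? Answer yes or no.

Codon 1: AGC Ser / AGT Ser — synonymous.
Codon 2: CTC Leu / CTG Leu — synonymous.
Codon 3: ATG Met / ATG Met — identical.
Codon 4: TAC Tyr / TAT Tyr — synonymous.
Codon 5: ATC Ile / ATC Ile — identical.
Codon 6: AAG Lys / AAA Lys — synonymous.
Codon 7: TGT Cys / TGC Cys — synonymous.
Codon 8: AGT Ser / TCT Ser — synonymous.
Nonsynonymous differences: 0 → same protein.

yes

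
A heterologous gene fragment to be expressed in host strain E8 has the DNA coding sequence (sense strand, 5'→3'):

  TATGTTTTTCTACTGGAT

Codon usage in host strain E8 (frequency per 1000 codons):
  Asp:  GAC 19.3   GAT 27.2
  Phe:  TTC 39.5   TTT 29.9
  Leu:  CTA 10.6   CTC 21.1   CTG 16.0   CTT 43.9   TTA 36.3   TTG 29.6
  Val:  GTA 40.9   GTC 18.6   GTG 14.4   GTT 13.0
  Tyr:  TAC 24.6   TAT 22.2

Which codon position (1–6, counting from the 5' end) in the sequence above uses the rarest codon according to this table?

4

Codon 1 TAT (Tyr): 22.2 per 1000.
Codon 2 GTT (Val): 13.0 per 1000.
Codon 3 TTT (Phe): 29.9 per 1000.
Codon 4 CTA (Leu): 10.6 per 1000.
Codon 5 CTG (Leu): 16.0 per 1000.
Codon 6 GAT (Asp): 27.2 per 1000.
Lowest frequency is 10.6 at codon 4.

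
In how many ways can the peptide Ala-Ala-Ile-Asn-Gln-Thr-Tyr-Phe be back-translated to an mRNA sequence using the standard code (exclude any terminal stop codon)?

Ala: 4 codons.
Ala: 4 codons.
Ile: 3 codons.
Asn: 2 codons.
Gln: 2 codons.
Thr: 4 codons.
Tyr: 2 codons.
Phe: 2 codons.
4 × 4 × 3 × 2 × 2 × 4 × 2 × 2 = 3072.

3072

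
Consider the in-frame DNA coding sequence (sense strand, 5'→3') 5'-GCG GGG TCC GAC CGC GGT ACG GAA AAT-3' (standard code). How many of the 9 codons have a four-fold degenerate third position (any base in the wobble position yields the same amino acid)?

Codon 1 GCG (Ala): third position 4-fold.
Codon 2 GGG (Gly): third position 4-fold.
Codon 3 TCC (Ser): third position 4-fold.
Codon 4 GAC (Asp): third position 2-fold.
Codon 5 CGC (Arg): third position 4-fold.
Codon 6 GGT (Gly): third position 4-fold.
Codon 7 ACG (Thr): third position 4-fold.
Codon 8 GAA (Glu): third position 2-fold.
Codon 9 AAT (Asn): third position 2-fold.
Four-fold degenerate third positions: 6.

6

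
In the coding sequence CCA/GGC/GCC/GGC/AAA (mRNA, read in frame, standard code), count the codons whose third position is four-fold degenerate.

4

Codon 1 CCA (Pro): third position 4-fold.
Codon 2 GGC (Gly): third position 4-fold.
Codon 3 GCC (Ala): third position 4-fold.
Codon 4 GGC (Gly): third position 4-fold.
Codon 5 AAA (Lys): third position 2-fold.
Four-fold degenerate third positions: 4.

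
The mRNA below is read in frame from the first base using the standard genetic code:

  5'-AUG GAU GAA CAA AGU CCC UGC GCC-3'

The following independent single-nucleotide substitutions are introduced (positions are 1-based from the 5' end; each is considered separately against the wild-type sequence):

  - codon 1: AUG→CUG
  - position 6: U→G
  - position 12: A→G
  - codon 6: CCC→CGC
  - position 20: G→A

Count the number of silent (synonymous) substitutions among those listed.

Codon 1: AUG (Met) → CUG (Leu) — missense.
Codon 2: GAU (Asp) → GAG (Glu) — missense.
Codon 4: CAA (Gln) → CAG (Gln) — synonymous.
Codon 6: CCC (Pro) → CGC (Arg) — missense.
Codon 7: UGC (Cys) → UAC (Tyr) — missense.
Synonymous: 1 of 5.

1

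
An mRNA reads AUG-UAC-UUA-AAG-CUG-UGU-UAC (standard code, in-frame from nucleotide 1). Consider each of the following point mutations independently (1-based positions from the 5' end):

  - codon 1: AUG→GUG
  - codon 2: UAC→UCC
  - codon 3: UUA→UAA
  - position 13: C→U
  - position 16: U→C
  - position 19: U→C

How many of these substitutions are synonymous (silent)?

1

Codon 1: AUG (Met) → GUG (Val) — missense.
Codon 2: UAC (Tyr) → UCC (Ser) — missense.
Codon 3: UUA (Leu) → UAA (Stop) — nonsense.
Codon 5: CUG (Leu) → UUG (Leu) — synonymous.
Codon 6: UGU (Cys) → CGU (Arg) — missense.
Codon 7: UAC (Tyr) → CAC (His) — missense.
Synonymous: 1 of 6.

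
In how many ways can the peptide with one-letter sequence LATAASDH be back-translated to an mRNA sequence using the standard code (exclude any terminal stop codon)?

36864

Leu: 6 codons.
Ala: 4 codons.
Thr: 4 codons.
Ala: 4 codons.
Ala: 4 codons.
Ser: 6 codons.
Asp: 2 codons.
His: 2 codons.
6 × 4 × 4 × 4 × 4 × 6 × 2 × 2 = 36864.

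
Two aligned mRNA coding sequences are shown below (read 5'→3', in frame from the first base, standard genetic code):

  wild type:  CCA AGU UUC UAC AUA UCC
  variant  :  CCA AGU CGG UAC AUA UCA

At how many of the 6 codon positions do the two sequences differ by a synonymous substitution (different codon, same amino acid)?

1

Codon 1: CCA Pro / CCA Pro — identical.
Codon 2: AGU Ser / AGU Ser — identical.
Codon 3: UUC Phe / CGG Arg — nonsynonymous.
Codon 4: UAC Tyr / UAC Tyr — identical.
Codon 5: AUA Ile / AUA Ile — identical.
Codon 6: UCC Ser / UCA Ser — synonymous.
Synonymous differences: 1.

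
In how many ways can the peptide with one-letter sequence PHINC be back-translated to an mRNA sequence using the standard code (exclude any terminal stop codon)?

Pro: 4 codons.
His: 2 codons.
Ile: 3 codons.
Asn: 2 codons.
Cys: 2 codons.
4 × 2 × 3 × 2 × 2 = 96.

96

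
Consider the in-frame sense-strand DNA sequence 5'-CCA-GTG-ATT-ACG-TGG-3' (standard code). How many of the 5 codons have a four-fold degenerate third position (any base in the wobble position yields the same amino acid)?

3

Codon 1 CCA (Pro): third position 4-fold.
Codon 2 GTG (Val): third position 4-fold.
Codon 3 ATT (Ile): third position 3-fold.
Codon 4 ACG (Thr): third position 4-fold.
Codon 5 TGG (Trp): third position 1-fold.
Four-fold degenerate third positions: 3.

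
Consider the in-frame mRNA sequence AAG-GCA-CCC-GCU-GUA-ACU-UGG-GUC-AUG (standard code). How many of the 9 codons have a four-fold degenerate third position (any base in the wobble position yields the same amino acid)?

6

Codon 1 AAG (Lys): third position 2-fold.
Codon 2 GCA (Ala): third position 4-fold.
Codon 3 CCC (Pro): third position 4-fold.
Codon 4 GCU (Ala): third position 4-fold.
Codon 5 GUA (Val): third position 4-fold.
Codon 6 ACU (Thr): third position 4-fold.
Codon 7 UGG (Trp): third position 1-fold.
Codon 8 GUC (Val): third position 4-fold.
Codon 9 AUG (Met): third position 1-fold.
Four-fold degenerate third positions: 6.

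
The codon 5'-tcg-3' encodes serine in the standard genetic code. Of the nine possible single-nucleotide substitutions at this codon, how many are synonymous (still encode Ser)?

3

Position 1: none → 0 synonymous.
Position 2: none → 0 synonymous.
Position 3: TCT, TCC, TCA → 3 synonymous.
Total: 0 + 0 + 3 = 3.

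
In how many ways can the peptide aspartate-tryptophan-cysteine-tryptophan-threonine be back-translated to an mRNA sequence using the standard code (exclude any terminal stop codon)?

Asp: 2 codons.
Trp: 1 codon.
Cys: 2 codons.
Trp: 1 codon.
Thr: 4 codons.
2 × 1 × 2 × 1 × 4 = 16.

16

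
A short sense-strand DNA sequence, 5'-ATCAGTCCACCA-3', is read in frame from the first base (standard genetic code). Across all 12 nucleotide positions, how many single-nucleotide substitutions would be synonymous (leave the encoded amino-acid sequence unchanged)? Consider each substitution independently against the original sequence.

9

Codon 1 (ATC, Ile): 2 synonymous substitutions.
Codon 2 (AGT, Ser): 1 synonymous substitution.
Codon 3 (CCA, Pro): 3 synonymous substitutions.
Codon 4 (CCA, Pro): 3 synonymous substitutions.
Total: 2 + 1 + 3 + 3 = 9.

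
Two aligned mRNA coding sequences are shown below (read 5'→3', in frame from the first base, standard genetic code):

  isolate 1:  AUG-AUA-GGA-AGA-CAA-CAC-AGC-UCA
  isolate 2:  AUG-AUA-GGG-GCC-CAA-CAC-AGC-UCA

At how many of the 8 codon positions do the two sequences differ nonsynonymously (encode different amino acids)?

Codon 1: AUG Met / AUG Met — identical.
Codon 2: AUA Ile / AUA Ile — identical.
Codon 3: GGA Gly / GGG Gly — synonymous.
Codon 4: AGA Arg / GCC Ala — nonsynonymous.
Codon 5: CAA Gln / CAA Gln — identical.
Codon 6: CAC His / CAC His — identical.
Codon 7: AGC Ser / AGC Ser — identical.
Codon 8: UCA Ser / UCA Ser — identical.
Nonsynonymous differences: 1.

1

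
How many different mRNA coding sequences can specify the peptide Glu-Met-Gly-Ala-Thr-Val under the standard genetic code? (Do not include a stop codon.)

Glu: 2 codons.
Met: 1 codon.
Gly: 4 codons.
Ala: 4 codons.
Thr: 4 codons.
Val: 4 codons.
2 × 1 × 4 × 4 × 4 × 4 = 512.

512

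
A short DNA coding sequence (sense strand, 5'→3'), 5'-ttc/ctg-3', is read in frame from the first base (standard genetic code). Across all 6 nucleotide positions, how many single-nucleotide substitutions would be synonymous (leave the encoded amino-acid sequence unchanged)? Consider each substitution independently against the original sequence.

5

Codon 1 (TTC, Phe): 1 synonymous substitution.
Codon 2 (CTG, Leu): 4 synonymous substitutions.
Total: 1 + 4 = 5.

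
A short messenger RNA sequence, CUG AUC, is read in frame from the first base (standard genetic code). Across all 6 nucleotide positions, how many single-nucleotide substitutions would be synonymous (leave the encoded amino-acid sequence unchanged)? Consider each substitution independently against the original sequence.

6

Codon 1 (CUG, Leu): 4 synonymous substitutions.
Codon 2 (AUC, Ile): 2 synonymous substitutions.
Total: 4 + 2 = 6.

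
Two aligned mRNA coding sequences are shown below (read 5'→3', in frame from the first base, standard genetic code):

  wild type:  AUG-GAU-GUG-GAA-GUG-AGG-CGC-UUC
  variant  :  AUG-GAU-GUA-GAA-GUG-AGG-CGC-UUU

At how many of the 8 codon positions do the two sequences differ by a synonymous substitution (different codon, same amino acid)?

Codon 1: AUG Met / AUG Met — identical.
Codon 2: GAU Asp / GAU Asp — identical.
Codon 3: GUG Val / GUA Val — synonymous.
Codon 4: GAA Glu / GAA Glu — identical.
Codon 5: GUG Val / GUG Val — identical.
Codon 6: AGG Arg / AGG Arg — identical.
Codon 7: CGC Arg / CGC Arg — identical.
Codon 8: UUC Phe / UUU Phe — synonymous.
Synonymous differences: 2.

2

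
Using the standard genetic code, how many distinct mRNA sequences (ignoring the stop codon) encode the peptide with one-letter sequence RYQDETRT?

9216

Arg: 6 codons.
Tyr: 2 codons.
Gln: 2 codons.
Asp: 2 codons.
Glu: 2 codons.
Thr: 4 codons.
Arg: 6 codons.
Thr: 4 codons.
6 × 2 × 2 × 2 × 2 × 4 × 6 × 4 = 9216.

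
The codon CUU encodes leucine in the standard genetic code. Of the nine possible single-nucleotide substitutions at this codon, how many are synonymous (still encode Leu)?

Position 1: none → 0 synonymous.
Position 2: none → 0 synonymous.
Position 3: CUC, CUA, CUG → 3 synonymous.
Total: 0 + 0 + 3 = 3.

3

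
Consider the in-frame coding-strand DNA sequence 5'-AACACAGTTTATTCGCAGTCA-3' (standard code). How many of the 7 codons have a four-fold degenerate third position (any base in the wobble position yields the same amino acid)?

Codon 1 AAC (Asn): third position 2-fold.
Codon 2 ACA (Thr): third position 4-fold.
Codon 3 GTT (Val): third position 4-fold.
Codon 4 TAT (Tyr): third position 2-fold.
Codon 5 TCG (Ser): third position 4-fold.
Codon 6 CAG (Gln): third position 2-fold.
Codon 7 TCA (Ser): third position 4-fold.
Four-fold degenerate third positions: 4.

4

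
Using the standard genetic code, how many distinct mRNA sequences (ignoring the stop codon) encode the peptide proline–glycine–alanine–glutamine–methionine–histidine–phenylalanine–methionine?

512

Pro: 4 codons.
Gly: 4 codons.
Ala: 4 codons.
Gln: 2 codons.
Met: 1 codon.
His: 2 codons.
Phe: 2 codons.
Met: 1 codon.
4 × 4 × 4 × 2 × 1 × 2 × 2 × 1 = 512.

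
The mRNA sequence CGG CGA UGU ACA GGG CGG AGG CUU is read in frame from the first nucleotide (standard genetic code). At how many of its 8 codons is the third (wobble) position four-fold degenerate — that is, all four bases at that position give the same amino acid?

Codon 1 CGG (Arg): third position 4-fold.
Codon 2 CGA (Arg): third position 4-fold.
Codon 3 UGU (Cys): third position 2-fold.
Codon 4 ACA (Thr): third position 4-fold.
Codon 5 GGG (Gly): third position 4-fold.
Codon 6 CGG (Arg): third position 4-fold.
Codon 7 AGG (Arg): third position 2-fold.
Codon 8 CUU (Leu): third position 4-fold.
Four-fold degenerate third positions: 6.

6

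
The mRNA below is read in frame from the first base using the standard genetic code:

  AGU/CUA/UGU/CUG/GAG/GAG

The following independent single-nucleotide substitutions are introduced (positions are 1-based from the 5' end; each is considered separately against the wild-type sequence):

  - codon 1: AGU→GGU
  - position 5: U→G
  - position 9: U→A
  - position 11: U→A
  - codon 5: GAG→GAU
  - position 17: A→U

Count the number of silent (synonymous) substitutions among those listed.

Codon 1: AGU (Ser) → GGU (Gly) — missense.
Codon 2: CUA (Leu) → CGA (Arg) — missense.
Codon 3: UGU (Cys) → UGA (Stop) — nonsense.
Codon 4: CUG (Leu) → CAG (Gln) — missense.
Codon 5: GAG (Glu) → GAU (Asp) — missense.
Codon 6: GAG (Glu) → GUG (Val) — missense.
Synonymous: 0 of 6.

0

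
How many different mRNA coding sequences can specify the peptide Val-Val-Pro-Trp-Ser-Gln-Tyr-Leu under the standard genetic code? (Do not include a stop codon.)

9216

Val: 4 codons.
Val: 4 codons.
Pro: 4 codons.
Trp: 1 codon.
Ser: 6 codons.
Gln: 2 codons.
Tyr: 2 codons.
Leu: 6 codons.
4 × 4 × 4 × 1 × 6 × 2 × 2 × 6 = 9216.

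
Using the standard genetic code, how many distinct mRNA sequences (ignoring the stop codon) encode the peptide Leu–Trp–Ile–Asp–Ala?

144

Leu: 6 codons.
Trp: 1 codon.
Ile: 3 codons.
Asp: 2 codons.
Ala: 4 codons.
6 × 1 × 3 × 2 × 4 = 144.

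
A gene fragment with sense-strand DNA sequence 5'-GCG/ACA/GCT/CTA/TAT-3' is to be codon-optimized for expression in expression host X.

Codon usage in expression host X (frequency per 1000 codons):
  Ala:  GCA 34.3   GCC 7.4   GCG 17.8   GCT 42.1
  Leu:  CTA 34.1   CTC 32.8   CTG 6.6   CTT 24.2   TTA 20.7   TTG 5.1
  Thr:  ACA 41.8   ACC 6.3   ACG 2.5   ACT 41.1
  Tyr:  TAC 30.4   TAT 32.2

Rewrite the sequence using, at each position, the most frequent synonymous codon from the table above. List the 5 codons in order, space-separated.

GCT ACA GCT CTA TAT

Codon 1 (Ala): best is GCT at 42.1.
Codon 2 (Thr): best is ACA at 41.8.
Codon 3 (Ala): best is GCT at 42.1.
Codon 4 (Leu): best is CTA at 34.1.
Codon 5 (Tyr): best is TAT at 32.2.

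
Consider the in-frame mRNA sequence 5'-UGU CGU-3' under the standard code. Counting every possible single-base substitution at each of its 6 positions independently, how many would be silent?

4

Codon 1 (UGU, Cys): 1 synonymous substitution.
Codon 2 (CGU, Arg): 3 synonymous substitutions.
Total: 1 + 3 = 4.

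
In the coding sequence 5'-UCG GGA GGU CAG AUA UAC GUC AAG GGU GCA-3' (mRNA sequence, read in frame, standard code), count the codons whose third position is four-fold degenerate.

Codon 1 UCG (Ser): third position 4-fold.
Codon 2 GGA (Gly): third position 4-fold.
Codon 3 GGU (Gly): third position 4-fold.
Codon 4 CAG (Gln): third position 2-fold.
Codon 5 AUA (Ile): third position 3-fold.
Codon 6 UAC (Tyr): third position 2-fold.
Codon 7 GUC (Val): third position 4-fold.
Codon 8 AAG (Lys): third position 2-fold.
Codon 9 GGU (Gly): third position 4-fold.
Codon 10 GCA (Ala): third position 4-fold.
Four-fold degenerate third positions: 6.

6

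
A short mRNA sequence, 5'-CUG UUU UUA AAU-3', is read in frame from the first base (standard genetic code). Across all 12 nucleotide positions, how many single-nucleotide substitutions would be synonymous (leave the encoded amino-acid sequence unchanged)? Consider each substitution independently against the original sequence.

8

Codon 1 (CUG, Leu): 4 synonymous substitutions.
Codon 2 (UUU, Phe): 1 synonymous substitution.
Codon 3 (UUA, Leu): 2 synonymous substitutions.
Codon 4 (AAU, Asn): 1 synonymous substitution.
Total: 4 + 1 + 2 + 1 = 8.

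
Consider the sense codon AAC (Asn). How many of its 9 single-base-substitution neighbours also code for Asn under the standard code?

1

Position 1: none → 0 synonymous.
Position 2: none → 0 synonymous.
Position 3: AAT → 1 synonymous.
Total: 0 + 0 + 1 = 1.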